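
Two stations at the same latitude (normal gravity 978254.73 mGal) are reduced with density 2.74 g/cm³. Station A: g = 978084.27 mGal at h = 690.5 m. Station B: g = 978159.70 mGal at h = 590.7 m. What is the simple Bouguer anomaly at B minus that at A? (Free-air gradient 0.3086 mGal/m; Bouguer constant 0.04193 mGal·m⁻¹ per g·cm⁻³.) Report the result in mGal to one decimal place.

56.1

Δg_SB(A) = 978084.27 − 978254.73 + 0.3086×690.5 − 0.04193×2.74×690.5 = -36.70 mGal
Δg_SB(B) = 978159.70 − 978254.73 + 0.3086×590.7 − 0.04193×2.74×590.7 = 19.40 mGal
Difference = 19.40 − (-36.70) = 56.10 mGal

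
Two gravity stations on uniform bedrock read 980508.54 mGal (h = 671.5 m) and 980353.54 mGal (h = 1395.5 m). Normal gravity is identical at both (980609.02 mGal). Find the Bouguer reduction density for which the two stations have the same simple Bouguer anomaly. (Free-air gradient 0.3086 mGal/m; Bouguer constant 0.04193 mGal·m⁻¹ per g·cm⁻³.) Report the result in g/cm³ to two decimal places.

Δg_obs = 980353.54 − 980508.54 = -155.00 mGal over Δh = 1395.5 − 671.5 = 724.0 m
Equal Bouguer anomalies ⇒ Δg_obs + (0.3086 − 0.04193ρ)·Δh = 0
0.3086 − 0.04193ρ = −Δg_obs/Δh = 0.21409
ρ = (0.3086 − 0.21409) / 0.04193 = 2.25 g/cm³

2.25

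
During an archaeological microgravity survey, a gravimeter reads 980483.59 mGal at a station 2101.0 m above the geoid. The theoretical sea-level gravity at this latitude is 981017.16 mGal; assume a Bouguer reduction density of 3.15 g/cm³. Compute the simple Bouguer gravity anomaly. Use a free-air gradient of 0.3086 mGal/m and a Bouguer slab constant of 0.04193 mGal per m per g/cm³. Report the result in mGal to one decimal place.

-162.7

Free-air correction = 0.3086 × 2101.0 = 648.37 mGal
Free-air anomaly = 980483.59 − 981017.16 + (648.37) = 114.80 mGal
Bouguer slab correction = 0.04193 × 3.15 × 2101.0 = 277.50 mGal
Simple Bouguer anomaly = 114.80 − (277.50) = -162.70 mGal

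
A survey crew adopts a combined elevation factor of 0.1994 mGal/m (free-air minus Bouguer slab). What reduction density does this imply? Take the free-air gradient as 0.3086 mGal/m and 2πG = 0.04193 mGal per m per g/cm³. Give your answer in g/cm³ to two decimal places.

2.60

0.1994 = 0.3086 − 0.04193 × ρ
ρ = (0.3086 − 0.1994) / 0.04193 = 2.60 g/cm³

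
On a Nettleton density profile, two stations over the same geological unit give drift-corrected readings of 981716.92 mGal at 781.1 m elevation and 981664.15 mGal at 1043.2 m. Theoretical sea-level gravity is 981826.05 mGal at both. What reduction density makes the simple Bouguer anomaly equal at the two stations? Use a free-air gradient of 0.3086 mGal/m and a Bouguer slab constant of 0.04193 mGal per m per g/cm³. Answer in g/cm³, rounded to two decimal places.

Δg_obs = 981664.15 − 981716.92 = -52.77 mGal over Δh = 1043.2 − 781.1 = 262.1 m
Equal Bouguer anomalies ⇒ Δg_obs + (0.3086 − 0.04193ρ)·Δh = 0
0.3086 − 0.04193ρ = −Δg_obs/Δh = 0.20134
ρ = (0.3086 − 0.20134) / 0.04193 = 2.56 g/cm³

2.56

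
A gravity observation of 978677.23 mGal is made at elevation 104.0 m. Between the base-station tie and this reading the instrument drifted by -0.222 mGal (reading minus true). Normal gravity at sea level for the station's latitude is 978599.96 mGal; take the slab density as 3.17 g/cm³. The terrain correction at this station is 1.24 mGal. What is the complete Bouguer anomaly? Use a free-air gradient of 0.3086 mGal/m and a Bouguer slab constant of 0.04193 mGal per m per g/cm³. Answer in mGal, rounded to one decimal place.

97.0

Drift-corrected reading = 978677.23 − (-0.222) = 978677.452 mGal
Free-air correction = 0.3086 × 104.0 = 32.09 mGal
Free-air anomaly = 978677.452 − 978599.96 + (32.09) = 109.582 mGal
Bouguer slab correction = 0.04193 × 3.17 × 104.0 = 13.82 mGal
Simple Bouguer anomaly = 109.582 − (13.82) = 95.762 mGal
Complete Bouguer anomaly = 95.762 + 1.24 = 97.002 mGal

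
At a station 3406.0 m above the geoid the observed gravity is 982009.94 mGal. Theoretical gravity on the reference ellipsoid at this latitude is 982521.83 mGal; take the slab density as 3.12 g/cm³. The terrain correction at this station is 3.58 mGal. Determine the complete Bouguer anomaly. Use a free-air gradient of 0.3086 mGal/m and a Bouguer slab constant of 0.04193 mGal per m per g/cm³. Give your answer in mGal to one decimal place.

97.2

Free-air correction = 0.3086 × 3406.0 = 1051.09 mGal
Free-air anomaly = 982009.94 − 982521.83 + (1051.09) = 539.20 mGal
Bouguer slab correction = 0.04193 × 3.12 × 3406.0 = 445.58 mGal
Simple Bouguer anomaly = 539.20 − (445.58) = 93.62 mGal
Complete Bouguer anomaly = 93.62 + 3.58 = 97.20 mGal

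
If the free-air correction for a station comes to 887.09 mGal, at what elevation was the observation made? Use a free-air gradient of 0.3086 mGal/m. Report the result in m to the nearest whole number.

2875

h = 887.09 / 0.3086 = 2874.56 m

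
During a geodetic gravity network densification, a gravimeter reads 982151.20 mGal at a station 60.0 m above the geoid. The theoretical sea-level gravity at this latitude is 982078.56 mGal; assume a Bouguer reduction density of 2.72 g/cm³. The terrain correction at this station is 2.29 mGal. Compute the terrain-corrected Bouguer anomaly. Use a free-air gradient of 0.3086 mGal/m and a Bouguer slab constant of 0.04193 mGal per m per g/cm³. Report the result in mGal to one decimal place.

86.6

Free-air correction = 0.3086 × 60.0 = 18.52 mGal
Free-air anomaly = 982151.20 − 982078.56 + (18.52) = 91.16 mGal
Bouguer slab correction = 0.04193 × 2.72 × 60.0 = 6.84 mGal
Simple Bouguer anomaly = 91.16 − (6.84) = 84.32 mGal
Complete Bouguer anomaly = 84.32 + 2.29 = 86.61 mGal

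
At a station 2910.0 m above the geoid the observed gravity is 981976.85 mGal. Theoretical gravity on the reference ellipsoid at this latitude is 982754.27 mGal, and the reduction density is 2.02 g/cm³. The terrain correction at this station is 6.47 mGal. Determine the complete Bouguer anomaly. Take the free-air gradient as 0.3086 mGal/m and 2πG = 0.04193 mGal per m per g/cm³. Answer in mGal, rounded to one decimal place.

Free-air correction = 0.3086 × 2910.0 = 898.03 mGal
Free-air anomaly = 981976.85 − 982754.27 + (898.03) = 120.61 mGal
Bouguer slab correction = 0.04193 × 2.02 × 2910.0 = 246.47 mGal
Simple Bouguer anomaly = 120.61 − (246.47) = -125.86 mGal
Complete Bouguer anomaly = -125.86 + 6.47 = -119.39 mGal

-119.4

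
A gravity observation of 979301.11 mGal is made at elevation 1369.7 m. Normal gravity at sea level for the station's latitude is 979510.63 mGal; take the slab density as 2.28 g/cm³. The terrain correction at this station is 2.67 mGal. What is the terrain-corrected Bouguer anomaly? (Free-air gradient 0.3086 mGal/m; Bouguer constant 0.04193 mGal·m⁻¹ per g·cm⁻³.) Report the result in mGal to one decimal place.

84.9

Free-air correction = 0.3086 × 1369.7 = 422.69 mGal
Free-air anomaly = 979301.11 − 979510.63 + (422.69) = 213.17 mGal
Bouguer slab correction = 0.04193 × 2.28 × 1369.7 = 130.94 mGal
Simple Bouguer anomaly = 213.17 − (130.94) = 82.23 mGal
Complete Bouguer anomaly = 82.23 + 2.67 = 84.90 mGal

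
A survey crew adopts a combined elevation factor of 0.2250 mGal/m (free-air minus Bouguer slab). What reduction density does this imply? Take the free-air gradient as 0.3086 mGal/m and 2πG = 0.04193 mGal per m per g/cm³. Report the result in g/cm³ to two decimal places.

1.99

0.2250 = 0.3086 − 0.04193 × ρ
ρ = (0.3086 − 0.2250) / 0.04193 = 1.99 g/cm³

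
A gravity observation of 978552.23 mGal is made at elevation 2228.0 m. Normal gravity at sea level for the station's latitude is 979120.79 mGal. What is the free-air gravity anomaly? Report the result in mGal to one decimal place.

119.0

Free-air correction = 0.3086 × 2228.0 = 687.56 mGal
Free-air anomaly = 978552.23 − 979120.79 + (687.56) = 119.00 mGal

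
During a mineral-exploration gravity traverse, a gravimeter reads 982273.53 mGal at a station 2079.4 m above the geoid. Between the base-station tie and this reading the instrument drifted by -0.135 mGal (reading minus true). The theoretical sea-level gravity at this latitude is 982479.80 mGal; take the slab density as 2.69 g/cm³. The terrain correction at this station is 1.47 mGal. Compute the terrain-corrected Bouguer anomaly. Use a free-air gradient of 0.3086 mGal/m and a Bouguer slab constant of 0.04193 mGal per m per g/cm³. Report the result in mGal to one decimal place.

202.5

Drift-corrected reading = 982273.53 − (-0.135) = 982273.665 mGal
Free-air correction = 0.3086 × 2079.4 = 641.70 mGal
Free-air anomaly = 982273.665 − 982479.80 + (641.70) = 435.565 mGal
Bouguer slab correction = 0.04193 × 2.69 × 2079.4 = 234.54 mGal
Simple Bouguer anomaly = 435.565 − (234.54) = 201.025 mGal
Complete Bouguer anomaly = 201.025 + 1.47 = 202.495 mGal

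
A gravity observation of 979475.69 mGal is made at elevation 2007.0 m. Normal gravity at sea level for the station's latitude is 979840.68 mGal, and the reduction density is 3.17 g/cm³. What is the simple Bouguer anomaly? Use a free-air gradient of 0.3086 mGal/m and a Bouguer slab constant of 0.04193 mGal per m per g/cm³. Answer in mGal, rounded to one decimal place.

-12.4

Free-air correction = 0.3086 × 2007.0 = 619.36 mGal
Free-air anomaly = 979475.69 − 979840.68 + (619.36) = 254.37 mGal
Bouguer slab correction = 0.04193 × 3.17 × 2007.0 = 266.77 mGal
Simple Bouguer anomaly = 254.37 − (266.77) = -12.40 mGal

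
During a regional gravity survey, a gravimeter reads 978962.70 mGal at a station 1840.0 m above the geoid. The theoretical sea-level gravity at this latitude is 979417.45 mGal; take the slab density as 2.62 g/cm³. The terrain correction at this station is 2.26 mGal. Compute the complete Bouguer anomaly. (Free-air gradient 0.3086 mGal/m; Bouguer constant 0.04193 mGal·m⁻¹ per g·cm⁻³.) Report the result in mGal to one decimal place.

Free-air correction = 0.3086 × 1840.0 = 567.82 mGal
Free-air anomaly = 978962.70 − 979417.45 + (567.82) = 113.07 mGal
Bouguer slab correction = 0.04193 × 2.62 × 1840.0 = 202.14 mGal
Simple Bouguer anomaly = 113.07 − (202.14) = -89.07 mGal
Complete Bouguer anomaly = -89.07 + 2.26 = -86.81 mGal

-86.8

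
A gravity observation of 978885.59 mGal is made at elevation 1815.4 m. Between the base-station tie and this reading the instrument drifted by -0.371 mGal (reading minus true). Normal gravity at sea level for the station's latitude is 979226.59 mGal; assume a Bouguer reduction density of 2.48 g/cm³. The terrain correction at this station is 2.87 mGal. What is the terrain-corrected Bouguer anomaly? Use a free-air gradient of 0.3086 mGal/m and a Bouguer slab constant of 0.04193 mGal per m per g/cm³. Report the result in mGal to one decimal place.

33.7

Drift-corrected reading = 978885.59 − (-0.371) = 978885.961 mGal
Free-air correction = 0.3086 × 1815.4 = 560.23 mGal
Free-air anomaly = 978885.961 − 979226.59 + (560.23) = 219.601 mGal
Bouguer slab correction = 0.04193 × 2.48 × 1815.4 = 188.78 mGal
Simple Bouguer anomaly = 219.601 − (188.78) = 30.821 mGal
Complete Bouguer anomaly = 30.821 + 2.87 = 33.691 mGal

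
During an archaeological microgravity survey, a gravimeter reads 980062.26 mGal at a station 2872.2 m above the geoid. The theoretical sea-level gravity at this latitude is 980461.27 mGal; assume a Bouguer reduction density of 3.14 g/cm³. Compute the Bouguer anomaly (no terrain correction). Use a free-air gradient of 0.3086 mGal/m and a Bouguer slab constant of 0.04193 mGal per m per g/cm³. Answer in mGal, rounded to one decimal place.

109.2

Free-air correction = 0.3086 × 2872.2 = 886.36 mGal
Free-air anomaly = 980062.26 − 980461.27 + (886.36) = 487.35 mGal
Bouguer slab correction = 0.04193 × 3.14 × 2872.2 = 378.15 mGal
Simple Bouguer anomaly = 487.35 − (378.15) = 109.20 mGal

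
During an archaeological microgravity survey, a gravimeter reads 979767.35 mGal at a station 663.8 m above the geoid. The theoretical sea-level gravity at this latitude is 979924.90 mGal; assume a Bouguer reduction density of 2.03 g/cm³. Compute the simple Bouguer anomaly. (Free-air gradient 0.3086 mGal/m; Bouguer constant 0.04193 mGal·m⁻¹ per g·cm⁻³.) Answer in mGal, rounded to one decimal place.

-9.2

Free-air correction = 0.3086 × 663.8 = 204.85 mGal
Free-air anomaly = 979767.35 − 979924.90 + (204.85) = 47.30 mGal
Bouguer slab correction = 0.04193 × 2.03 × 663.8 = 56.50 mGal
Simple Bouguer anomaly = 47.30 − (56.50) = -9.20 mGal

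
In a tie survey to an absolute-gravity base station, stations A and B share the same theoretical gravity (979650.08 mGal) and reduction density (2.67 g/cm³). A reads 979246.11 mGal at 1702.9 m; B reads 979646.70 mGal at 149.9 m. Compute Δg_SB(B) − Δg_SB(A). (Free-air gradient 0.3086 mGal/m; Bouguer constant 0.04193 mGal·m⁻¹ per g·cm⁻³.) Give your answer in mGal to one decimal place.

95.2

Δg_SB(A) = 979246.11 − 979650.08 + 0.3086×1702.9 − 0.04193×2.67×1702.9 = -69.10 mGal
Δg_SB(B) = 979646.70 − 979650.08 + 0.3086×149.9 − 0.04193×2.67×149.9 = 26.10 mGal
Difference = 26.10 − (-69.10) = 95.20 mGal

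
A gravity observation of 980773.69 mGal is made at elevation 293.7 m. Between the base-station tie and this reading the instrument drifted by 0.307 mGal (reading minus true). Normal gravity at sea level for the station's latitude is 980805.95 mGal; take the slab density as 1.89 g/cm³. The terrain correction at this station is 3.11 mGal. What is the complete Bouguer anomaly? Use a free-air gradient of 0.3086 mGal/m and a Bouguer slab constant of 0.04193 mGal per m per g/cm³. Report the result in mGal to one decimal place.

37.9

Drift-corrected reading = 980773.69 − (0.307) = 980773.383 mGal
Free-air correction = 0.3086 × 293.7 = 90.64 mGal
Free-air anomaly = 980773.383 − 980805.95 + (90.64) = 58.073 mGal
Bouguer slab correction = 0.04193 × 1.89 × 293.7 = 23.28 mGal
Simple Bouguer anomaly = 58.073 − (23.28) = 34.793 mGal
Complete Bouguer anomaly = 34.793 + 3.11 = 37.903 mGal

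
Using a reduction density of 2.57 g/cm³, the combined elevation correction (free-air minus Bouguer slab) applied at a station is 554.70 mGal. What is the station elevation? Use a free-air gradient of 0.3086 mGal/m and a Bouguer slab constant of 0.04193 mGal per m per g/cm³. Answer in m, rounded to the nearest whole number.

2762

Combined gradient = 0.3086 − 0.04193 × 2.57 = 0.2008399 mGal/m
h = 554.70 / 0.2008399 = 2761.90 m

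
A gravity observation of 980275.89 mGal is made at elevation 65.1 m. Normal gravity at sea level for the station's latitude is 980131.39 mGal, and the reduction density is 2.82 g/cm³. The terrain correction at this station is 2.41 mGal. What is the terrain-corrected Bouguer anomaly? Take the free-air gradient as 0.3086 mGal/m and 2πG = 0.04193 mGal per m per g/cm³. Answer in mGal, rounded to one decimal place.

Free-air correction = 0.3086 × 65.1 = 20.09 mGal
Free-air anomaly = 980275.89 − 980131.39 + (20.09) = 164.59 mGal
Bouguer slab correction = 0.04193 × 2.82 × 65.1 = 7.70 mGal
Simple Bouguer anomaly = 164.59 − (7.70) = 156.89 mGal
Complete Bouguer anomaly = 156.89 + 2.41 = 159.30 mGal

159.3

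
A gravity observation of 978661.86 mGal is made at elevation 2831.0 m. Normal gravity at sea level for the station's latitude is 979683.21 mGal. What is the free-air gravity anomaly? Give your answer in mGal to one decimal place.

Free-air correction = 0.3086 × 2831.0 = 873.65 mGal
Free-air anomaly = 978661.86 − 979683.21 + (873.65) = -147.70 mGal

-147.7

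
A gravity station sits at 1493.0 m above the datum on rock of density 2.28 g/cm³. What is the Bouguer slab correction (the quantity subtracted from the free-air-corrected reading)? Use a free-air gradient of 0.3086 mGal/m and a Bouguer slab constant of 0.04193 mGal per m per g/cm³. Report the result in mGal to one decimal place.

142.7

Bouguer slab correction = 0.04193 × 2.28 × 1493.0 = 142.7 mGal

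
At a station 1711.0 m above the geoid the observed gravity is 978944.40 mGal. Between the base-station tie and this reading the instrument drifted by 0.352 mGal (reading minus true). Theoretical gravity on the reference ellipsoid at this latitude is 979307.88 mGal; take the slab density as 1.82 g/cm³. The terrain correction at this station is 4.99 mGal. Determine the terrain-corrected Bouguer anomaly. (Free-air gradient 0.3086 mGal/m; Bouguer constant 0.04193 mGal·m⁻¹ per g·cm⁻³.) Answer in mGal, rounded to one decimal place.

Drift-corrected reading = 978944.40 − (0.352) = 978944.048 mGal
Free-air correction = 0.3086 × 1711.0 = 528.01 mGal
Free-air anomaly = 978944.048 − 979307.88 + (528.01) = 164.178 mGal
Bouguer slab correction = 0.04193 × 1.82 × 1711.0 = 130.57 mGal
Simple Bouguer anomaly = 164.178 − (130.57) = 33.608 mGal
Complete Bouguer anomaly = 33.608 + 4.99 = 38.598 mGal

38.6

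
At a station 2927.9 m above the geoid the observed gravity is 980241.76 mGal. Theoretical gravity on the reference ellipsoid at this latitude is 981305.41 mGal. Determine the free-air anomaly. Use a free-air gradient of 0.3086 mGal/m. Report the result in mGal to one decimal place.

-160.1

Free-air correction = 0.3086 × 2927.9 = 903.55 mGal
Free-air anomaly = 980241.76 − 981305.41 + (903.55) = -160.10 mGal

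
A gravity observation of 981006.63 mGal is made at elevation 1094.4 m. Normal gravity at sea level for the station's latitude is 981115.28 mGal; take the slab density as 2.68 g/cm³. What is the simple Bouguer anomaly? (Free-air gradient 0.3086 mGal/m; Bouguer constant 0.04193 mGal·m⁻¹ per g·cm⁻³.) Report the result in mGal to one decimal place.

Free-air correction = 0.3086 × 1094.4 = 337.73 mGal
Free-air anomaly = 981006.63 − 981115.28 + (337.73) = 229.08 mGal
Bouguer slab correction = 0.04193 × 2.68 × 1094.4 = 122.98 mGal
Simple Bouguer anomaly = 229.08 − (122.98) = 106.10 mGal

106.1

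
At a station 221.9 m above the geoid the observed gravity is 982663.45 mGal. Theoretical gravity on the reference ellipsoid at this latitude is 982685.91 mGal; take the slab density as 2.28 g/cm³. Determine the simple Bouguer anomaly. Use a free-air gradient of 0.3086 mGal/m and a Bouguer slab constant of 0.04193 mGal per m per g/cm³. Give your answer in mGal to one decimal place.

Free-air correction = 0.3086 × 221.9 = 68.48 mGal
Free-air anomaly = 982663.45 − 982685.91 + (68.48) = 46.02 mGal
Bouguer slab correction = 0.04193 × 2.28 × 221.9 = 21.21 mGal
Simple Bouguer anomaly = 46.02 − (21.21) = 24.81 mGal

24.8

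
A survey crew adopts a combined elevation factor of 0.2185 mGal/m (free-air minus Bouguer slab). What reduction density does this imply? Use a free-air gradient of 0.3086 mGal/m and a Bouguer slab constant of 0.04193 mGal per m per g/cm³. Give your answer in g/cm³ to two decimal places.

0.2185 = 0.3086 − 0.04193 × ρ
ρ = (0.3086 − 0.2185) / 0.04193 = 2.15 g/cm³

2.15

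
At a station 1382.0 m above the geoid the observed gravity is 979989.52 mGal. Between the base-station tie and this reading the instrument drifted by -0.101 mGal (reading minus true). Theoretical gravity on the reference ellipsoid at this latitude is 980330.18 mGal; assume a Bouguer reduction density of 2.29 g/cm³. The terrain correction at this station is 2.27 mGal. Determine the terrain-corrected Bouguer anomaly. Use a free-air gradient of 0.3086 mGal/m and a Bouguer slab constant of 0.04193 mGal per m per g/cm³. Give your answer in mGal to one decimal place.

Drift-corrected reading = 979989.52 − (-0.101) = 979989.621 mGal
Free-air correction = 0.3086 × 1382.0 = 426.49 mGal
Free-air anomaly = 979989.621 − 980330.18 + (426.49) = 85.931 mGal
Bouguer slab correction = 0.04193 × 2.29 × 1382.0 = 132.70 mGal
Simple Bouguer anomaly = 85.931 − (132.70) = -46.769 mGal
Complete Bouguer anomaly = -46.769 + 2.27 = -44.499 mGal

-44.5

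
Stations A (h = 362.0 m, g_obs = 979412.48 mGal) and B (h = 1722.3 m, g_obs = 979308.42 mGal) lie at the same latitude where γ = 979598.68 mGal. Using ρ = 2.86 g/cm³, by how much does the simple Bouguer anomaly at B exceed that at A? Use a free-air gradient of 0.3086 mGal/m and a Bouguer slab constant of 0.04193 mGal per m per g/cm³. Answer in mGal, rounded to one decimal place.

152.6

Δg_SB(A) = 979412.48 − 979598.68 + 0.3086×362.0 − 0.04193×2.86×362.0 = -117.90 mGal
Δg_SB(B) = 979308.42 − 979598.68 + 0.3086×1722.3 − 0.04193×2.86×1722.3 = 34.70 mGal
Difference = 34.70 − (-117.90) = 152.60 mGal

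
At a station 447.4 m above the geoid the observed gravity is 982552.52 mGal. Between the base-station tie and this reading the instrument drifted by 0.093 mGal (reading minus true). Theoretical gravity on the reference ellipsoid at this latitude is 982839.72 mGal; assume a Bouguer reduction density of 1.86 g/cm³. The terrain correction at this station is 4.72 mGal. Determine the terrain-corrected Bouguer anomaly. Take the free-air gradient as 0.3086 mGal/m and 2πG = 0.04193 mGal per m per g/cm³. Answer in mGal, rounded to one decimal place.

-179.4

Drift-corrected reading = 982552.52 − (0.093) = 982552.427 mGal
Free-air correction = 0.3086 × 447.4 = 138.07 mGal
Free-air anomaly = 982552.427 − 982839.72 + (138.07) = -149.223 mGal
Bouguer slab correction = 0.04193 × 1.86 × 447.4 = 34.89 mGal
Simple Bouguer anomaly = -149.223 − (34.89) = -184.113 mGal
Complete Bouguer anomaly = -184.113 + 4.72 = -179.393 mGal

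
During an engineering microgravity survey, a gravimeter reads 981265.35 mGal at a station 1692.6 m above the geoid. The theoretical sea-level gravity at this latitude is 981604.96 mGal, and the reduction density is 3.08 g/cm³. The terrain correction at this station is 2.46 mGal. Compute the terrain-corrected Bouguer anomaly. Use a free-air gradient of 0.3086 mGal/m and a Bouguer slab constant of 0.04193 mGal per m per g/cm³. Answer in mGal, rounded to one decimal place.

Free-air correction = 0.3086 × 1692.6 = 522.34 mGal
Free-air anomaly = 981265.35 − 981604.96 + (522.34) = 182.73 mGal
Bouguer slab correction = 0.04193 × 3.08 × 1692.6 = 218.59 mGal
Simple Bouguer anomaly = 182.73 − (218.59) = -35.86 mGal
Complete Bouguer anomaly = -35.86 + 2.46 = -33.40 mGal

-33.4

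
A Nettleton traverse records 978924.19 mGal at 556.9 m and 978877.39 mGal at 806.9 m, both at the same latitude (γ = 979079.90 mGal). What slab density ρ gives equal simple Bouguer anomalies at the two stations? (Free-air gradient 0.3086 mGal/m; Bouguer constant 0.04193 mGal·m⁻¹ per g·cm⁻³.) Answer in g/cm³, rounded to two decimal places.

2.90

Δg_obs = 978877.39 − 978924.19 = -46.80 mGal over Δh = 806.9 − 556.9 = 250.0 m
Equal Bouguer anomalies ⇒ Δg_obs + (0.3086 − 0.04193ρ)·Δh = 0
0.3086 − 0.04193ρ = −Δg_obs/Δh = 0.18720
ρ = (0.3086 − 0.18720) / 0.04193 = 2.90 g/cm³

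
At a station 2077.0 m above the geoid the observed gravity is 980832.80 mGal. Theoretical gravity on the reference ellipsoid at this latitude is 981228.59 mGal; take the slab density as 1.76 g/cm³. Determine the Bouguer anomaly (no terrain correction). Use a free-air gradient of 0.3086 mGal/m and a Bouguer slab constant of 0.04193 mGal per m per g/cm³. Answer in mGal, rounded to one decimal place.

Free-air correction = 0.3086 × 2077.0 = 640.96 mGal
Free-air anomaly = 980832.80 − 981228.59 + (640.96) = 245.17 mGal
Bouguer slab correction = 0.04193 × 1.76 × 2077.0 = 153.28 mGal
Simple Bouguer anomaly = 245.17 − (153.28) = 91.89 mGal

91.9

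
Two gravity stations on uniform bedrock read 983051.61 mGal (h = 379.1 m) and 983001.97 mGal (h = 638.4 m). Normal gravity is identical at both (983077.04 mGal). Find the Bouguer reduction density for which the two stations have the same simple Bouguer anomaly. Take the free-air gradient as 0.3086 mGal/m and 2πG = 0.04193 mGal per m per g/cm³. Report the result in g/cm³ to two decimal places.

Δg_obs = 983001.97 − 983051.61 = -49.64 mGal over Δh = 638.4 − 379.1 = 259.3 m
Equal Bouguer anomalies ⇒ Δg_obs + (0.3086 − 0.04193ρ)·Δh = 0
0.3086 − 0.04193ρ = −Δg_obs/Δh = 0.19144
ρ = (0.3086 − 0.19144) / 0.04193 = 2.79 g/cm³

2.79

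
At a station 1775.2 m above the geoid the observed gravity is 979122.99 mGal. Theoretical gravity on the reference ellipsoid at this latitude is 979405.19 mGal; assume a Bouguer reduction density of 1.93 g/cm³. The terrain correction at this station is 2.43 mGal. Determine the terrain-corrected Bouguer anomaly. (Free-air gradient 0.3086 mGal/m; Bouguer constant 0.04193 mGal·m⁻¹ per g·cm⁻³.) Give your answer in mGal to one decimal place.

124.4

Free-air correction = 0.3086 × 1775.2 = 547.83 mGal
Free-air anomaly = 979122.99 − 979405.19 + (547.83) = 265.63 mGal
Bouguer slab correction = 0.04193 × 1.93 × 1775.2 = 143.66 mGal
Simple Bouguer anomaly = 265.63 − (143.66) = 121.97 mGal
Complete Bouguer anomaly = 121.97 + 2.43 = 124.40 mGal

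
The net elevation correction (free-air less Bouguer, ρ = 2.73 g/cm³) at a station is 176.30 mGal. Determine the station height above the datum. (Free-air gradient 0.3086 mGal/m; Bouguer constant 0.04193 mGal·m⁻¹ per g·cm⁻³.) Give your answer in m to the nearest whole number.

Combined gradient = 0.3086 − 0.04193 × 2.73 = 0.1941311 mGal/m
h = 176.30 / 0.1941311 = 908.15 m

908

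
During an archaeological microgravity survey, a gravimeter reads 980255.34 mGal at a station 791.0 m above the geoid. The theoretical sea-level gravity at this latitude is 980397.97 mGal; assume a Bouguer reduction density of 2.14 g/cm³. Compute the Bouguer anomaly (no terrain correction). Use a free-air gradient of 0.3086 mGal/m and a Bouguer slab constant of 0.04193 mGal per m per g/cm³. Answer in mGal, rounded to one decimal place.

30.5

Free-air correction = 0.3086 × 791.0 = 244.10 mGal
Free-air anomaly = 980255.34 − 980397.97 + (244.10) = 101.47 mGal
Bouguer slab correction = 0.04193 × 2.14 × 791.0 = 70.98 mGal
Simple Bouguer anomaly = 101.47 − (70.98) = 30.49 mGal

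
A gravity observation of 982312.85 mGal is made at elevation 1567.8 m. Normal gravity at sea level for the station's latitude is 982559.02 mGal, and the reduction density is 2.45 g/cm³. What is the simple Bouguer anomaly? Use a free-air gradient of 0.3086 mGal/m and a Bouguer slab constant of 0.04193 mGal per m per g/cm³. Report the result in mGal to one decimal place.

76.6

Free-air correction = 0.3086 × 1567.8 = 483.82 mGal
Free-air anomaly = 982312.85 − 982559.02 + (483.82) = 237.65 mGal
Bouguer slab correction = 0.04193 × 2.45 × 1567.8 = 161.06 mGal
Simple Bouguer anomaly = 237.65 − (161.06) = 76.59 mGal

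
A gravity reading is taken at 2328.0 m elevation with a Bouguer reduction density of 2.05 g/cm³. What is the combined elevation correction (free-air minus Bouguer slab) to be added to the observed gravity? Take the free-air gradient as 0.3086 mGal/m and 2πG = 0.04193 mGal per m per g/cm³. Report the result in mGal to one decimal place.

Combined gradient = 0.3086 − 0.04193 × 2.05 = 0.2226435 mGal/m
Combined elevation correction = 0.2226435 × 2328.0 = 518.3 mGal

518.3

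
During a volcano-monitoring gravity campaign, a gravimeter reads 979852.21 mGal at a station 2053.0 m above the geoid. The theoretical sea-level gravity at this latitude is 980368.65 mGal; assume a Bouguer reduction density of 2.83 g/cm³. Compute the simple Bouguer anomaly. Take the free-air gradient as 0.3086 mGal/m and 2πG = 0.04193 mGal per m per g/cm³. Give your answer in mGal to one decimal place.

Free-air correction = 0.3086 × 2053.0 = 633.56 mGal
Free-air anomaly = 979852.21 − 980368.65 + (633.56) = 117.12 mGal
Bouguer slab correction = 0.04193 × 2.83 × 2053.0 = 243.61 mGal
Simple Bouguer anomaly = 117.12 − (243.61) = -126.49 mGal

-126.5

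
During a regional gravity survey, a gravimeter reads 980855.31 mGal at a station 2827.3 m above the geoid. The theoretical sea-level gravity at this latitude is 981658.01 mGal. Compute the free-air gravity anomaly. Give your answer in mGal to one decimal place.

69.8

Free-air correction = 0.3086 × 2827.3 = 872.50 mGal
Free-air anomaly = 980855.31 − 981658.01 + (872.50) = 69.80 mGal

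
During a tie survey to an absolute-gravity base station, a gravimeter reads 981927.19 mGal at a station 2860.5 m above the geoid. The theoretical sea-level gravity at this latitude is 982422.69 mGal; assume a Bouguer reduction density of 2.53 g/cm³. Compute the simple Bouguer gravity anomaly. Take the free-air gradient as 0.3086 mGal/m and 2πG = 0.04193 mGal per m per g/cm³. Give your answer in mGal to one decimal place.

Free-air correction = 0.3086 × 2860.5 = 882.75 mGal
Free-air anomaly = 981927.19 − 982422.69 + (882.75) = 387.25 mGal
Bouguer slab correction = 0.04193 × 2.53 × 2860.5 = 303.45 mGal
Simple Bouguer anomaly = 387.25 − (303.45) = 83.80 mGal

83.8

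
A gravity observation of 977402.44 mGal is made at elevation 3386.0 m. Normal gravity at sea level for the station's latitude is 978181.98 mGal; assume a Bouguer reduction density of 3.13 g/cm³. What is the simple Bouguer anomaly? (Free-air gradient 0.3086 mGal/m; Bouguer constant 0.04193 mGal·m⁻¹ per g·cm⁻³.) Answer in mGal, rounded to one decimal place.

-179.0

Free-air correction = 0.3086 × 3386.0 = 1044.92 mGal
Free-air anomaly = 977402.44 − 978181.98 + (1044.92) = 265.38 mGal
Bouguer slab correction = 0.04193 × 3.13 × 3386.0 = 444.38 mGal
Simple Bouguer anomaly = 265.38 − (444.38) = -179.00 mGal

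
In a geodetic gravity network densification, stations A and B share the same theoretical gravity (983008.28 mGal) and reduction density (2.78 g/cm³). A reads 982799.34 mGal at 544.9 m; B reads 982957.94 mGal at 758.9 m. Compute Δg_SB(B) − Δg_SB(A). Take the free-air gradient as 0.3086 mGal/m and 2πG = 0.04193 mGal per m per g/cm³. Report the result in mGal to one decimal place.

Δg_SB(A) = 982799.34 − 983008.28 + 0.3086×544.9 − 0.04193×2.78×544.9 = -104.30 mGal
Δg_SB(B) = 982957.94 − 983008.28 + 0.3086×758.9 − 0.04193×2.78×758.9 = 95.40 mGal
Difference = 95.40 − (-104.30) = 199.70 mGal

199.7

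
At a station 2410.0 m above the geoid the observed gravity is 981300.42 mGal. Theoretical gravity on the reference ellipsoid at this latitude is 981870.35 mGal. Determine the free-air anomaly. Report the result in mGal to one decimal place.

173.8

Free-air correction = 0.3086 × 2410.0 = 743.73 mGal
Free-air anomaly = 981300.42 − 981870.35 + (743.73) = 173.80 mGal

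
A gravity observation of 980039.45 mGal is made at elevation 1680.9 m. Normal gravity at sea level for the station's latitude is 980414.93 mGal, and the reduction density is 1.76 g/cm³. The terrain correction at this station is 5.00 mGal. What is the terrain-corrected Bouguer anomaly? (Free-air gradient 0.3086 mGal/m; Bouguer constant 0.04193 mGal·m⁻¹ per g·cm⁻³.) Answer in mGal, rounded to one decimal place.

24.2

Free-air correction = 0.3086 × 1680.9 = 518.73 mGal
Free-air anomaly = 980039.45 − 980414.93 + (518.73) = 143.25 mGal
Bouguer slab correction = 0.04193 × 1.76 × 1680.9 = 124.05 mGal
Simple Bouguer anomaly = 143.25 − (124.05) = 19.20 mGal
Complete Bouguer anomaly = 19.20 + 5.00 = 24.20 mGal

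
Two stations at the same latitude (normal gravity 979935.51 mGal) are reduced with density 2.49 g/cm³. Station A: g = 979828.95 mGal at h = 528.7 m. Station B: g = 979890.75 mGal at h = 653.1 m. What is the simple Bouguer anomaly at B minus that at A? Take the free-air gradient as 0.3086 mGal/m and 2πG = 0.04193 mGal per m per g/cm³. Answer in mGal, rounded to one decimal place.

87.2

Δg_SB(A) = 979828.95 − 979935.51 + 0.3086×528.7 − 0.04193×2.49×528.7 = 1.40 mGal
Δg_SB(B) = 979890.75 − 979935.51 + 0.3086×653.1 − 0.04193×2.49×653.1 = 88.60 mGal
Difference = 88.60 − (1.40) = 87.20 mGal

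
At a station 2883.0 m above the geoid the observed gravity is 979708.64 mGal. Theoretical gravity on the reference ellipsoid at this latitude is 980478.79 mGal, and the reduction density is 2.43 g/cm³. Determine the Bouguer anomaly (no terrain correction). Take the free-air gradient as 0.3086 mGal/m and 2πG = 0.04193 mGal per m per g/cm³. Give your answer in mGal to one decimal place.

-174.2

Free-air correction = 0.3086 × 2883.0 = 889.69 mGal
Free-air anomaly = 979708.64 − 980478.79 + (889.69) = 119.54 mGal
Bouguer slab correction = 0.04193 × 2.43 × 2883.0 = 293.75 mGal
Simple Bouguer anomaly = 119.54 − (293.75) = -174.21 mGal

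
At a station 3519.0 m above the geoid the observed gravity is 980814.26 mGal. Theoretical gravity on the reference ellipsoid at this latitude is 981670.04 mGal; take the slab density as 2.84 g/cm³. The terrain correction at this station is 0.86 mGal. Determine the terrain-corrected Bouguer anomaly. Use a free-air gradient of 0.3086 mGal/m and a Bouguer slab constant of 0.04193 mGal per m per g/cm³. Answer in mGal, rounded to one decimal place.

-188.0

Free-air correction = 0.3086 × 3519.0 = 1085.96 mGal
Free-air anomaly = 980814.26 − 981670.04 + (1085.96) = 230.18 mGal
Bouguer slab correction = 0.04193 × 2.84 × 3519.0 = 419.05 mGal
Simple Bouguer anomaly = 230.18 − (419.05) = -188.87 mGal
Complete Bouguer anomaly = -188.87 + 0.86 = -188.01 mGal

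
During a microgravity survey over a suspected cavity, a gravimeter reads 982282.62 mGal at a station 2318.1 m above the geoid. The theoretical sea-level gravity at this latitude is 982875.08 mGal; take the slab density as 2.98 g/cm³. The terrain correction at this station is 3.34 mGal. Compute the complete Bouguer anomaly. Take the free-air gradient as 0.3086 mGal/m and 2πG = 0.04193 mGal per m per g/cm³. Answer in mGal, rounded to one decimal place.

Free-air correction = 0.3086 × 2318.1 = 715.37 mGal
Free-air anomaly = 982282.62 − 982875.08 + (715.37) = 122.91 mGal
Bouguer slab correction = 0.04193 × 2.98 × 2318.1 = 289.65 mGal
Simple Bouguer anomaly = 122.91 − (289.65) = -166.74 mGal
Complete Bouguer anomaly = -166.74 + 3.34 = -163.40 mGal

-163.4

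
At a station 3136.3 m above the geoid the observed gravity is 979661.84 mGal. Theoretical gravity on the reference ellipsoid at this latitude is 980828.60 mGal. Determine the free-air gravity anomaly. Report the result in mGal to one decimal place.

Free-air correction = 0.3086 × 3136.3 = 967.86 mGal
Free-air anomaly = 979661.84 − 980828.60 + (967.86) = -198.90 mGal

-198.9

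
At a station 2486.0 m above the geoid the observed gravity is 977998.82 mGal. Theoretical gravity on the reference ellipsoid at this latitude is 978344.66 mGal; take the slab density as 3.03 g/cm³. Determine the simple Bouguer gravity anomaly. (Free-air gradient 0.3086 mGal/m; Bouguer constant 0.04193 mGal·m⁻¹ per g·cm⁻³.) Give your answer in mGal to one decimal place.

Free-air correction = 0.3086 × 2486.0 = 767.18 mGal
Free-air anomaly = 977998.82 − 978344.66 + (767.18) = 421.34 mGal
Bouguer slab correction = 0.04193 × 3.03 × 2486.0 = 315.84 mGal
Simple Bouguer anomaly = 421.34 − (315.84) = 105.50 mGal

105.5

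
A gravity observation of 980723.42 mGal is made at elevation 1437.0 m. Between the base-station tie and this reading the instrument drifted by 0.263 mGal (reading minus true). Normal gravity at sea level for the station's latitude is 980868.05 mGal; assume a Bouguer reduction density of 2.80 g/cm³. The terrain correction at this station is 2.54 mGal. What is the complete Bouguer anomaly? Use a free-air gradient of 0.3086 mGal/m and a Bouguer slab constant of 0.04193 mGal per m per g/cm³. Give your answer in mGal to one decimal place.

Drift-corrected reading = 980723.42 − (0.263) = 980723.157 mGal
Free-air correction = 0.3086 × 1437.0 = 443.46 mGal
Free-air anomaly = 980723.157 − 980868.05 + (443.46) = 298.567 mGal
Bouguer slab correction = 0.04193 × 2.80 × 1437.0 = 168.71 mGal
Simple Bouguer anomaly = 298.567 − (168.71) = 129.857 mGal
Complete Bouguer anomaly = 129.857 + 2.54 = 132.397 mGal

132.4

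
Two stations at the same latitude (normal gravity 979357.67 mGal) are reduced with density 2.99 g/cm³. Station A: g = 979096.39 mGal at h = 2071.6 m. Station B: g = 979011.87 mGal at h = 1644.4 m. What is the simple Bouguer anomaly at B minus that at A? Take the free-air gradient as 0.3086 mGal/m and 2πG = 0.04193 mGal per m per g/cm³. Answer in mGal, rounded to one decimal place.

-162.8

Δg_SB(A) = 979096.39 − 979357.67 + 0.3086×2071.6 − 0.04193×2.99×2071.6 = 118.30 mGal
Δg_SB(B) = 979011.87 − 979357.67 + 0.3086×1644.4 − 0.04193×2.99×1644.4 = -44.50 mGal
Difference = -44.50 − (118.30) = -162.80 mGal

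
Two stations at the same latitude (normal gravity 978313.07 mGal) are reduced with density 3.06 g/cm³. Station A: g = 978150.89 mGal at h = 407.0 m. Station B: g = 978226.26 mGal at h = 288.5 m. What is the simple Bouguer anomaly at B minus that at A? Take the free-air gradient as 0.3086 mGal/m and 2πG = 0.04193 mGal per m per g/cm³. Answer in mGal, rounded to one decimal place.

Δg_SB(A) = 978150.89 − 978313.07 + 0.3086×407.0 − 0.04193×3.06×407.0 = -88.80 mGal
Δg_SB(B) = 978226.26 − 978313.07 + 0.3086×288.5 − 0.04193×3.06×288.5 = -34.80 mGal
Difference = -34.80 − (-88.80) = 54.00 mGal

54.0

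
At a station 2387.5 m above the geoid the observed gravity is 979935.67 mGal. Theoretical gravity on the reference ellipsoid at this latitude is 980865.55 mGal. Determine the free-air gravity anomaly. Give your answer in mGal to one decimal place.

Free-air correction = 0.3086 × 2387.5 = 736.78 mGal
Free-air anomaly = 979935.67 − 980865.55 + (736.78) = -193.10 mGal

-193.1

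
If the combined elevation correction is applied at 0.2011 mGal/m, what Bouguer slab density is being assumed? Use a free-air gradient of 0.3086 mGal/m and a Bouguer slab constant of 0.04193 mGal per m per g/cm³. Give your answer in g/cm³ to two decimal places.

0.2011 = 0.3086 − 0.04193 × ρ
ρ = (0.3086 − 0.2011) / 0.04193 = 2.56 g/cm³

2.56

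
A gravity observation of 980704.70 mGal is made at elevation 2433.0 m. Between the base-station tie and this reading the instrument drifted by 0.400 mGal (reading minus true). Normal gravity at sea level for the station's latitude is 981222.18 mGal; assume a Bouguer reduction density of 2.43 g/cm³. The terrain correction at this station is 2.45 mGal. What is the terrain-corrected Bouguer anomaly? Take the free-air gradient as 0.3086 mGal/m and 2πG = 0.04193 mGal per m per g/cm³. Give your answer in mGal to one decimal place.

-12.5

Drift-corrected reading = 980704.70 − (0.400) = 980704.300 mGal
Free-air correction = 0.3086 × 2433.0 = 750.82 mGal
Free-air anomaly = 980704.300 − 981222.18 + (750.82) = 232.940 mGal
Bouguer slab correction = 0.04193 × 2.43 × 2433.0 = 247.90 mGal
Simple Bouguer anomaly = 232.940 − (247.90) = -14.960 mGal
Complete Bouguer anomaly = -14.960 + 2.45 = -12.510 mGal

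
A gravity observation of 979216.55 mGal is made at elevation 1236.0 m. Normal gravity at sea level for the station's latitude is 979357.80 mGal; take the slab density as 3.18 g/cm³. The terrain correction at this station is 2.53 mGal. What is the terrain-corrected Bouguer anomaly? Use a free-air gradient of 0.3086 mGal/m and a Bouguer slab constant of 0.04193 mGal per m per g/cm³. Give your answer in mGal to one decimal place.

Free-air correction = 0.3086 × 1236.0 = 381.43 mGal
Free-air anomaly = 979216.55 − 979357.80 + (381.43) = 240.18 mGal
Bouguer slab correction = 0.04193 × 3.18 × 1236.0 = 164.81 mGal
Simple Bouguer anomaly = 240.18 − (164.81) = 75.37 mGal
Complete Bouguer anomaly = 75.37 + 2.53 = 77.90 mGal

77.9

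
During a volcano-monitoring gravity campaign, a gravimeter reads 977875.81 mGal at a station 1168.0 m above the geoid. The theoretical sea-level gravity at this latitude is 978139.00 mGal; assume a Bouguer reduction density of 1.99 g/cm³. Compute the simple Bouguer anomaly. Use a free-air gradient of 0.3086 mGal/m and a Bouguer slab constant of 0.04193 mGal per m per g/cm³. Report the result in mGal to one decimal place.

-0.2

Free-air correction = 0.3086 × 1168.0 = 360.44 mGal
Free-air anomaly = 977875.81 − 978139.00 + (360.44) = 97.25 mGal
Bouguer slab correction = 0.04193 × 1.99 × 1168.0 = 97.46 mGal
Simple Bouguer anomaly = 97.25 − (97.46) = -0.21 mGal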